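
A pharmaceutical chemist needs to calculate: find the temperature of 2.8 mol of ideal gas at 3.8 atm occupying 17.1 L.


PV = nRT  (R = 0.08206 L·atm/(mol·K))
T = PV/(nR) = 3.8×17.1/(2.8×0.08206)
= 64.98/0.229768
= 282.81 K

282.81 K


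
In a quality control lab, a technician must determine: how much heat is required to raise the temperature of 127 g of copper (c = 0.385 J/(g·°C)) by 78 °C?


q = mcΔT = 127 × 0.385 × 78
= 3813.81 J

3813.81 J


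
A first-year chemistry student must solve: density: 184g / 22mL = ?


ρ = mass/volume
= 184/22
= 8.364 g/mL

8.364 g/mL


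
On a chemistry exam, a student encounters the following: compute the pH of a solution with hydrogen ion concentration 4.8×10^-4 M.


pH = -log10([H+]) = -log10(4.8×10^-4)
= 4 - log10(4.8)
= 4 - 0.68
= 3.32

3.32


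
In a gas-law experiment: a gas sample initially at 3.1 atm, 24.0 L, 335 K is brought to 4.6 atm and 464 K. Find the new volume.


P1V1/T1 = P2V2/T2
V2 = P1V1T2/(T1P2)
= 3.1×24.0×464/(335×4.6)
= 22.402 L

22.402 L


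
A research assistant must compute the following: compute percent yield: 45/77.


% yield = actual/theoretical × 100
= 45/77 × 100
= 58.44%

58.44%


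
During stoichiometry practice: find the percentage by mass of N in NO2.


M(NO2) = 1×14.01 + 2×16.0 = 46.01 g/mol
Mass of N = 1 × 14.01 = 14.01 g/mol
% N = 14.01/46.01 × 100 = 30.45%

30.45%


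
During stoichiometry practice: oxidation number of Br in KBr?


halide: -1
Oxidation number: -1

-1


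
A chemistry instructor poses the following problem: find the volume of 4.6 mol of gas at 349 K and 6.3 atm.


PV = nRT  (R = 0.08206 L·atm/(mol·K))
V = nRT/P = 4.6×0.08206×349/6.3
= 20.911 L

20.911 L


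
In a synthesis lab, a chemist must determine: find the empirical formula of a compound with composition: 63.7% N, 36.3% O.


Assume 100 g sample. Moles of each element:
  N: 63.7/14.01 = 4.547 mol
  O: 36.3/16.0 = 2.269 mol
Divide by smallest (2.269):
  N: 4.547/2.269 = 2.0
  O: 2.269/2.269 = 1.0
Empirical formula: N2O

N2O


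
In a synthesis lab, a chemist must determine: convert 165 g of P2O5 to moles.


M(P2O5) = 141.94 g/mol
n = mass/M = 165/141.94 = 1.1625 mol

1.1625 mol


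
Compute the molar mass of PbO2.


M(PbO2) = 1×207.2 + 2×16.0
= 207.2 + 32.0
= 239.2 g/mol

239.2 g/mol


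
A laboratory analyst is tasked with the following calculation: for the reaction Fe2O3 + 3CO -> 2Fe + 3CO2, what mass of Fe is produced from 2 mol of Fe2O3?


Mole ratio Fe:Fe2O3 = 2:1
n(Fe) = 2 × 2/1 = 4.000 mol
mass = 4.000 × 55.85 = 223.4 g

223.4 g


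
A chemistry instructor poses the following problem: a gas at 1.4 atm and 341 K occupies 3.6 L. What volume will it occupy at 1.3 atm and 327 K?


P1V1/T1 = P2V2/T2
V2 = P1V1T2/(T1P2)
= 1.4×3.6×327/(341×1.3)
= 3.718 L

3.718 L


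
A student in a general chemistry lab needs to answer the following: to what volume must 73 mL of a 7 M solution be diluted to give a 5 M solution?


C1V1 = C2V2
7 × 73 = 5 × V2
V2 = 511/5 = 102.2 mL

102.2 mL


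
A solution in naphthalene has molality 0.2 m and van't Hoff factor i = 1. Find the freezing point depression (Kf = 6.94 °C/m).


ΔTf = Kf × m × i
= 6.94 × 0.2 × 1
= 1.388 °C

1.388 °C


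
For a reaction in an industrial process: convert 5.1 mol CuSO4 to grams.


M(CuSO4) = 159.62 g/mol
mass = n × M = 5.1 × 159.62 = 814.06 g

814.06 g


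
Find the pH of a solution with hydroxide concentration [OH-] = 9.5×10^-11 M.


pOH = -log10([OH-]) = -log10(9.5×10^-11)
= 11 - log10(9.5) = 10.02
pH = 14 - pOH = 14 - 10.02 = 3.98

3.98


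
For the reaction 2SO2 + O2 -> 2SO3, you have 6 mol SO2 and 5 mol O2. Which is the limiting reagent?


Mole ratio available / coefficient:
  SO2: 6/2 = 3.000
  O2: 5/1 = 5.000
Smaller ratio is limiting.

SO2


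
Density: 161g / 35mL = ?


ρ = mass/volume
= 161/35
= 4.6 g/mL

4.6 g/mL


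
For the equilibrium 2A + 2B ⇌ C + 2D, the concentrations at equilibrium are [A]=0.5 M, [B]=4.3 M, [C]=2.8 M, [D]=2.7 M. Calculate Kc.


Kc = [C][D]^2/([A]^2[B]^2)
= (2.8^1 × 2.7^2)/(0.5^2 × 4.3^2)
= 20.412/4.6225
= 4.416

4.416


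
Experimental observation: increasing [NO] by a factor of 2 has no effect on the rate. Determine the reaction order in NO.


rate ∝ [NO]^n
rate ∝ [NO]^0
Order in NO: 0

0


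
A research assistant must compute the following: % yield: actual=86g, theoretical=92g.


% yield = actual/theoretical × 100
= 86/92 × 100
= 93.48%

93.48%


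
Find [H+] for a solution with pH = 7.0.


[H+] = 10^(-pH) = 10^(-7.0)
= 1.0×10^-7 M

1.0×10^-7 M


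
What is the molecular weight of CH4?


M(CH4) = 1×12.01 + 4×1.008
= 12.01 + 4.03
= 16.04 g/mol

16.04 g/mol


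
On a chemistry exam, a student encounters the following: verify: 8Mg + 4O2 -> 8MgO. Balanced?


Equation: 8Mg + 4O2 -> 8MgO
Check atoms: Mg: 8=8, O: 8=8
Balanced

Yes, balanced


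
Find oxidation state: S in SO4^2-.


x + 4(-2) = -2, so x = +6
Oxidation number: +6

+6


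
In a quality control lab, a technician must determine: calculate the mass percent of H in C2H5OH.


M(C2H5OH) = 2×12.01 + 6×1.008 + 1×16.0 = 46.068 g/mol
Mass of H = 6 × 1.008 = 6.048 g/mol
% H = 6.048/46.068 × 100 = 13.13%

13.13%


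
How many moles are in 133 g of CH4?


M(CH4) = 16.04 g/mol
n = mass/M = 133/16.04 = 8.2918 mol

8.2918 mol


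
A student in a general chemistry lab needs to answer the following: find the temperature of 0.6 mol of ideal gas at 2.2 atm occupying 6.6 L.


PV = nRT  (R = 0.08206 L·atm/(mol·K))
T = PV/(nR) = 2.2×6.6/(0.6×0.08206)
= 14.52/0.049236
= 294.91 K

294.91 K


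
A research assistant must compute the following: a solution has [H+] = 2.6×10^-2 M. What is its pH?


pH = -log10([H+]) = -log10(2.6×10^-2)
= 2 - log10(2.6)
= 2 - 0.41
= 1.59

1.59


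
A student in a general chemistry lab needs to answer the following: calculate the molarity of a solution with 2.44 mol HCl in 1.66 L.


M = n/V = 2.44/1.66 = 1.470 mol/L

1.470 M


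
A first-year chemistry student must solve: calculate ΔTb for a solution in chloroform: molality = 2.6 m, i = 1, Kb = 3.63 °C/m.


ΔTb = Kb × m × i
= 3.63 × 2.6 × 1
= 9.438 °C

9.438 °C


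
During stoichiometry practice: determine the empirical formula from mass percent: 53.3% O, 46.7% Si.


Assume 100 g sample. Moles of each element:
  O: 53.3/16.0 = 3.331 mol
  Si: 46.7/28.09 = 1.663 mol
Divide by smallest (1.663):
  O: 3.331/1.663 = 2.0
  Si: 1.663/1.663 = 1.0
Empirical formula: SiO2

SiO2


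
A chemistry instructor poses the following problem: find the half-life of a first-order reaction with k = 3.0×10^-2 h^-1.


t½ = ln2/k = 0.693147/(3.0×10^-2 h^-1)
= 23.10 h

23.10 h


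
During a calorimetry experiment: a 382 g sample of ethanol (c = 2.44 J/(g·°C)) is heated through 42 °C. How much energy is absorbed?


q = mcΔT = 382 × 2.44 × 42
= 39147.36 J

39147.36 J


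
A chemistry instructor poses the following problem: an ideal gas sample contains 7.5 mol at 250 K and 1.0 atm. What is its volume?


PV = nRT  (R = 0.08206 L·atm/(mol·K))
V = nRT/P = 7.5×0.08206×250/1.0
= 153.862 L

153.862 L


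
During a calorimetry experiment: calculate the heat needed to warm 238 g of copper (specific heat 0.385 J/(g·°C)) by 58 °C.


q = mcΔT = 238 × 0.385 × 58
= 5314.54 J

5314.54 J


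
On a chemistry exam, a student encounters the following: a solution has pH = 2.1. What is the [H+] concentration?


[H+] = 10^(-pH) = 10^(-2.1)
= 7.94×10^-3 M

7.94×10^-3 M


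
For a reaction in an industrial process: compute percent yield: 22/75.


% yield = actual/theoretical × 100
= 22/75 × 100
= 29.33%

29.33%


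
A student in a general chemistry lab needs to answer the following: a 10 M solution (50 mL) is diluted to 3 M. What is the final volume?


C1V1 = C2V2
10 × 50 = 3 × V2
V2 = 500/3 = 166.67 mL

166.67 mL


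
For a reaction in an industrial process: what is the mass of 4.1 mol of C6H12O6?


M(C6H12O6) = 180.16 g/mol
mass = n × M = 4.1 × 180.16 = 738.66 g

738.66 g


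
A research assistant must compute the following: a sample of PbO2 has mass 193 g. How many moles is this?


M(PbO2) = 239.2 g/mol
n = mass/M = 193/239.2 = 0.8069 mol

0.8069 mol


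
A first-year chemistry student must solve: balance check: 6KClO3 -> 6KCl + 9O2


Equation: 6KClO3 -> 6KCl + 9O2
Check atoms: Cl: 6=6, K: 6=6, O: 18=18
Balanced

Yes, balanced


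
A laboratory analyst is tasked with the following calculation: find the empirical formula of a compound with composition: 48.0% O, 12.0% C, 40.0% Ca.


Assume 100 g sample. Moles of each element:
  O: 48.0/16.0 = 3.0 mol
  C: 12.0/12.01 = 0.999 mol
  Ca: 40.0/40.08 = 0.998 mol
Divide by smallest (0.998):
  O: 3.0/0.998 = 3.01
  C: 0.999/0.998 = 1.0
  Ca: 0.998/0.998 = 1.0
Empirical formula: CaCO3

CaCO3


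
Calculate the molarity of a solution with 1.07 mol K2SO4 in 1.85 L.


M = n/V = 1.07/1.85 = 0.578 mol/L

0.578 M


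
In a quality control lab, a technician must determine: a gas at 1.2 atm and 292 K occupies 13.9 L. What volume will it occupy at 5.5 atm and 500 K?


P1V1/T1 = P2V2/T2
V2 = P1V1T2/(T1P2)
= 1.2×13.9×500/(292×5.5)
= 5.193 L

5.193 L


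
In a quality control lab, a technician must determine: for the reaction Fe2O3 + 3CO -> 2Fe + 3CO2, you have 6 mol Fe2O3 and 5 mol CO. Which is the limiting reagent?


Mole ratio available / coefficient:
  Fe2O3: 6/1 = 6.000
  CO: 5/3 = 1.667
Smaller ratio is limiting.

CO


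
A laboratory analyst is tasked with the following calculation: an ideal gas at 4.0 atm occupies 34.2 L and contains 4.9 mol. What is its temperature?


PV = nRT  (R = 0.08206 L·atm/(mol·K))
T = PV/(nR) = 4.0×34.2/(4.9×0.08206)
= 136.80/0.402094
= 340.22 K

340.22 K


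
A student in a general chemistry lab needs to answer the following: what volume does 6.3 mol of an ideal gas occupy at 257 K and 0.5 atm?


PV = nRT  (R = 0.08206 L·atm/(mol·K))
V = nRT/P = 6.3×0.08206×257/0.5
= 265.727 L

265.727 L


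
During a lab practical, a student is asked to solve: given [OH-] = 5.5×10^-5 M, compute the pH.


pOH = -log10([OH-]) = -log10(5.5×10^-5)
= 5 - log10(5.5) = 4.26
pH = 14 - pOH = 14 - 4.26 = 9.74

9.74


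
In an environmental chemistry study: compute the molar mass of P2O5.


M(P2O5) = 2×30.97 + 5×16.0
= 61.94 + 80.0
= 141.94 g/mol

141.94 g/mol


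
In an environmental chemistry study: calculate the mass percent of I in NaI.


M(NaI) = 1×22.99 + 1×126.9 = 149.89 g/mol
Mass of I = 1 × 126.9 = 126.90 g/mol
% I = 126.90/149.89 × 100 = 84.66%

84.66%


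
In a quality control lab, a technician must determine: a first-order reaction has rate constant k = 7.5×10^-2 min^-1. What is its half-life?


t½ = ln2/k = 0.693147/(7.5×10^-2 min^-1)
= 9.242 min

9.242 min


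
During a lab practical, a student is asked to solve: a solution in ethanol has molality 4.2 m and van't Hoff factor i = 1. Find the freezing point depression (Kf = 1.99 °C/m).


ΔTf = Kf × m × i
= 1.99 × 4.2 × 1
= 8.358 °C

8.358 °C


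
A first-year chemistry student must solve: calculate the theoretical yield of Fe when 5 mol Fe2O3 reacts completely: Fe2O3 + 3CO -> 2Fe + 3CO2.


Mole ratio Fe:Fe2O3 = 2:1
n(Fe) = 5 × 2/1 = 10.000 mol
mass = 10.000 × 55.85 = 558.5 g

558.5 g


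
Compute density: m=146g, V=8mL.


ρ = mass/volume
= 146/8
= 18.25 g/mL

18.25 g/mL


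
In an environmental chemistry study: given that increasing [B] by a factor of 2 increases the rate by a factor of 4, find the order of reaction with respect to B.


rate ∝ [B]^n
2^n = 4 → n = 2
Order in B: 2

2


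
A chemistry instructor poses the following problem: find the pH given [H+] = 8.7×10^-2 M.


pH = -log10([H+]) = -log10(8.7×10^-2)
= 2 - log10(8.7)
= 2 - 0.94
= 1.06

1.06


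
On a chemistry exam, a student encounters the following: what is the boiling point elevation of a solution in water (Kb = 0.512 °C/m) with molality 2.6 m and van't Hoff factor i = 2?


ΔTb = Kb × m × i
= 0.512 × 2.6 × 2
= 2.6624 °C

2.6624 °C


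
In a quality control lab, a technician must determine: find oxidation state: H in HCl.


H is +1 with nonmetals
Oxidation number: +1

+1


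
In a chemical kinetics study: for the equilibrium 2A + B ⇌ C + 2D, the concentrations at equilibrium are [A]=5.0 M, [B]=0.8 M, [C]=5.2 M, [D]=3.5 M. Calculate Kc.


Kc = [C][D]^2/([A]^2[B])
= (5.2^1 × 3.5^2)/(5.0^2 × 0.8^1)
= 63.7/20
= 3.185

3.185


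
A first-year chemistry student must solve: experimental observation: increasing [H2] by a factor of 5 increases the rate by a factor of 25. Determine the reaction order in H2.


rate ∝ [H2]^n
5^n = 25 → n = 2
Order in H2: 2

2


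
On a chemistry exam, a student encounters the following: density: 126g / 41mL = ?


ρ = mass/volume
= 126/41
= 3.073 g/mL

3.073 g/mL


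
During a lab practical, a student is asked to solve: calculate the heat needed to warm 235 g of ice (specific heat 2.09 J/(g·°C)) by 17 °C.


q = mcΔT = 235 × 2.09 × 17
= 8349.55 J

8349.55 J


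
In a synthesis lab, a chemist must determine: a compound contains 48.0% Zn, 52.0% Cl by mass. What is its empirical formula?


Assume 100 g sample. Moles of each element:
  Zn: 48.0/65.38 = 0.734 mol
  Cl: 52.0/35.45 = 1.467 mol
Divide by smallest (0.734):
  Zn: 0.734/0.734 = 1.0
  Cl: 1.467/0.734 = 2.0
Empirical formula: ZnCl2

ZnCl2


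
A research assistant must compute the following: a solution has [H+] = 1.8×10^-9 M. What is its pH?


pH = -log10([H+]) = -log10(1.8×10^-9)
= 9 - log10(1.8)
= 9 - 0.26
= 8.74

8.74


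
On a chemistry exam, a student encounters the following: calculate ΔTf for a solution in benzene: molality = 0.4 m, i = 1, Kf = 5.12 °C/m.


ΔTf = Kf × m × i
= 5.12 × 0.4 × 1
= 2.048 °C

2.048 °C


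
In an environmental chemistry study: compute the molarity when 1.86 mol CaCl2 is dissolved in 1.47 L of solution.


M = n/V = 1.86/1.47 = 1.265 mol/L

1.265 M


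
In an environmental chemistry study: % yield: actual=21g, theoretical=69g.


% yield = actual/theoretical × 100
= 21/69 × 100
= 30.43%

30.43%


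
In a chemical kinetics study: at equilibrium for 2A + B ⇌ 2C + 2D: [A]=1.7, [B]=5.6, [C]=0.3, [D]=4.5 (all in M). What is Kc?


Kc = [C]^2[D]^2/([A]^2[B])
= (0.3^2 × 4.5^2)/(1.7^2 × 5.6^1)
= 1.8225/16.184
= 0.1126

0.1126


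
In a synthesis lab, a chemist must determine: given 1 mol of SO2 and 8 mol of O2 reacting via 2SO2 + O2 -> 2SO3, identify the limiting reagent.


Mole ratio available / coefficient:
  SO2: 1/2 = 0.500
  O2: 8/1 = 8.000
Smaller ratio is limiting.

SO2


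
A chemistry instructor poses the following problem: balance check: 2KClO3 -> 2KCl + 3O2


Equation: 2KClO3 -> 2KCl + 3O2
Check atoms: Cl: 2=2, K: 2=2, O: 6=6
Balanced

Yes, balanced


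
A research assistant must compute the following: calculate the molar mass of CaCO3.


M(CaCO3) = 1×40.08 + 1×12.01 + 3×16.0
= 40.08 + 12.01 + 48.0
= 100.09 g/mol

100.09 g/mol


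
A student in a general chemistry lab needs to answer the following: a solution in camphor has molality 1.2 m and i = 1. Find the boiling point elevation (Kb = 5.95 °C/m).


ΔTb = Kb × m × i
= 5.95 × 1.2 × 1
= 7.14 °C

7.14 °C


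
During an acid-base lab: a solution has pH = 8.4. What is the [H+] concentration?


[H+] = 10^(-pH) = 10^(-8.4)
= 3.98×10^-9 M

3.98×10^-9 M


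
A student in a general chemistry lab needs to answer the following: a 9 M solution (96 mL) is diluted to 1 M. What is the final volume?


C1V1 = C2V2
9 × 96 = 1 × V2
V2 = 864/1 = 864.0 mL

864.0 mL


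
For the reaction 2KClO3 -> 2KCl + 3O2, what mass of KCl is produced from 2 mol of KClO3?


Mole ratio KCl:KClO3 = 2:2
n(KCl) = 2 × 2/2 = 2.000 mol
mass = 2.000 × 74.55 = 149.1 g

149.1 g


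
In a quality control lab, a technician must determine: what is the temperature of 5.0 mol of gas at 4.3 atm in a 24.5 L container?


PV = nRT  (R = 0.08206 L·atm/(mol·K))
T = PV/(nR) = 4.3×24.5/(5.0×0.08206)
= 105.35/0.410300
= 256.76 K

256.76 K


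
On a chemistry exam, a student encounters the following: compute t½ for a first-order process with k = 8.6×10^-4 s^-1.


t½ = ln2/k = 0.693147/(8.6×10^-4 s^-1)
= 806.0 s

806.0 s


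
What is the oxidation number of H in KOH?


H is +1 with nonmetals
Oxidation number: +1

+1


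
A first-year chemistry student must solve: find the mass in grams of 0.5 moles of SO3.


M(SO3) = 80.07 g/mol
mass = n × M = 0.5 × 80.07 = 40.04 g

40.04 g


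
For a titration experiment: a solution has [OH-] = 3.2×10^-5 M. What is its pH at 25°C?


pOH = -log10([OH-]) = -log10(3.2×10^-5)
= 5 - log10(3.2) = 4.49
pH = 14 - pOH = 14 - 4.49 = 9.51

9.51


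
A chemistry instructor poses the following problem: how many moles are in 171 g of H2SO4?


M(H2SO4) = 98.09 g/mol
n = mass/M = 171/98.09 = 1.7433 mol

1.7433 mol


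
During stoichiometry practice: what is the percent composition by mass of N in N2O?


M(N2O) = 2×14.01 + 1×16.0 = 44.02 g/mol
Mass of N = 2 × 14.01 = 28.02 g/mol
% N = 28.02/44.02 × 100 = 63.65%

63.65%


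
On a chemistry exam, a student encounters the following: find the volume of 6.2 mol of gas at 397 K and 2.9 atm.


PV = nRT  (R = 0.08206 L·atm/(mol·K))
V = nRT/P = 6.2×0.08206×397/2.9
= 69.649 L

69.649 L


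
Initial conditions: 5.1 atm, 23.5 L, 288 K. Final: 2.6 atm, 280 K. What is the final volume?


P1V1/T1 = P2V2/T2
V2 = P1V1T2/(T1P2)
= 5.1×23.5×280/(288×2.6)
= 44.816 L

44.816 L


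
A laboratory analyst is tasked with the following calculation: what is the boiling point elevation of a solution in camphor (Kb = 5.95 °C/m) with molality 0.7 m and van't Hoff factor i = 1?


ΔTb = Kb × m × i
= 5.95 × 0.7 × 1
= 4.165 °C

4.165 °C


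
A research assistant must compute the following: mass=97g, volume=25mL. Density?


ρ = mass/volume
= 97/25
= 3.88 g/mL

3.88 g/mL


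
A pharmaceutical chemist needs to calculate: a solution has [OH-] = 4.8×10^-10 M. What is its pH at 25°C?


pOH = -log10([OH-]) = -log10(4.8×10^-10)
= 10 - log10(4.8) = 9.32
pH = 14 - pOH = 14 - 9.32 = 4.68

4.68


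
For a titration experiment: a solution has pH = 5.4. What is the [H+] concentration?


[H+] = 10^(-pH) = 10^(-5.4)
= 3.98×10^-6 M

3.98×10^-6 M


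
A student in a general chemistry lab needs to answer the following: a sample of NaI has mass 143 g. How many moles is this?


M(NaI) = 149.89 g/mol
n = mass/M = 143/149.89 = 0.954 mol

0.954 mol


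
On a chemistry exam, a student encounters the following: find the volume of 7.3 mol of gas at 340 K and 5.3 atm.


PV = nRT  (R = 0.08206 L·atm/(mol·K))
V = nRT/P = 7.3×0.08206×340/5.3
= 38.429 L

38.429 L


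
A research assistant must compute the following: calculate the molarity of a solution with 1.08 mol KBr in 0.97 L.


M = n/V = 1.08/0.97 = 1.113 mol/L

1.113 M


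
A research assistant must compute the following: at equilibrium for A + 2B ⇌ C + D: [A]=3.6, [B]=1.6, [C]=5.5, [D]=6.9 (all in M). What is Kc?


Kc = [C][D]/([A][B]^2)
= (5.5^1 × 6.9^1)/(3.6^1 × 1.6^2)
= 37.95/9.216
= 4.118

4.118


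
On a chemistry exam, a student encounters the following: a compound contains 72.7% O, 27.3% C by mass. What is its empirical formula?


Assume 100 g sample. Moles of each element:
  O: 72.7/16.0 = 4.544 mol
  C: 27.3/12.01 = 2.273 mol
Divide by smallest (2.273):
  O: 4.544/2.273 = 2.0
  C: 2.273/2.273 = 1.0
Empirical formula: CO2

CO2


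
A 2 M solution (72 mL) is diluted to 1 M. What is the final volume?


C1V1 = C2V2
2 × 72 = 1 × V2
V2 = 144/1 = 144.0 mL

144.0 mL


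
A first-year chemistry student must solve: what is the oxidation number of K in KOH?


Group 1 metal: +1
Oxidation number: +1

+1


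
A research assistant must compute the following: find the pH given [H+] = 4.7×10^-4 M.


pH = -log10([H+]) = -log10(4.7×10^-4)
= 4 - log10(4.7)
= 4 - 0.67
= 3.33

3.33


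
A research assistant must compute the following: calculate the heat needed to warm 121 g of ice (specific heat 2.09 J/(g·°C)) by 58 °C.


q = mcΔT = 121 × 2.09 × 58
= 14667.62 J

14667.62 J


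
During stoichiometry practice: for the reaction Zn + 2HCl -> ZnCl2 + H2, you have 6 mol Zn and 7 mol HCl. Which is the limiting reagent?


Mole ratio available / coefficient:
  Zn: 6/1 = 6.000
  HCl: 7/2 = 3.500
Smaller ratio is limiting.

HCl


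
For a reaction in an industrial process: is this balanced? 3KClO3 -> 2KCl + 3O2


Equation: 3KClO3 -> 2KCl + 3O2
Check atoms: Cl: 3≠2, K: 3≠2, O: 9≠6
Not balanced

No, not balanced


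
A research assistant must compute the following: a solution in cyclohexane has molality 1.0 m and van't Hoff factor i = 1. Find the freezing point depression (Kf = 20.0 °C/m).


ΔTf = Kf × m × i
= 20.0 × 1.0 × 1
= 20.0 °C

20.0 °C


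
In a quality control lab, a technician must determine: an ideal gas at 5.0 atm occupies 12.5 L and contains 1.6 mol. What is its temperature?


PV = nRT  (R = 0.08206 L·atm/(mol·K))
T = PV/(nR) = 5.0×12.5/(1.6×0.08206)
= 62.50/0.131296
= 476.02 K

476.02 K


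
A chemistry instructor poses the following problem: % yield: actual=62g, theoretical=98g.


% yield = actual/theoretical × 100
= 62/98 × 100
= 63.27%

63.27%


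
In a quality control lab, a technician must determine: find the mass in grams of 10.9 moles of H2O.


M(H2O) = 18.02 g/mol
mass = n × M = 10.9 × 18.02 = 196.42 g

196.42 g


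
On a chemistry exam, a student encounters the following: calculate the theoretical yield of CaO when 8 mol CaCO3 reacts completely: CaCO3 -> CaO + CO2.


Mole ratio CaO:CaCO3 = 1:1
n(CaO) = 8 × 1/1 = 8.000 mol
mass = 8.000 × 56.08 = 448.64 g

448.64 g


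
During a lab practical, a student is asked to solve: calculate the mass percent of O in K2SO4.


M(K2SO4) = 2×39.1 + 1×32.07 + 4×16.0 = 174.27 g/mol
Mass of O = 4 × 16.0 = 64.00 g/mol
% O = 64.00/174.27 × 100 = 36.72%

36.72%


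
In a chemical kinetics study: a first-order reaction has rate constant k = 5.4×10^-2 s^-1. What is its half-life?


t½ = ln2/k = 0.693147/(5.4×10^-2 s^-1)
= 12.84 s

12.84 s


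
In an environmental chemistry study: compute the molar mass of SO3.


M(SO3) = 1×32.07 + 3×16.0
= 32.07 + 48.0
= 80.07 g/mol

80.07 g/mol


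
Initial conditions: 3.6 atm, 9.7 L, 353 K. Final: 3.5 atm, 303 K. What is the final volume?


P1V1/T1 = P2V2/T2
V2 = P1V1T2/(T1P2)
= 3.6×9.7×303/(353×3.5)
= 8.564 L

8.564 L


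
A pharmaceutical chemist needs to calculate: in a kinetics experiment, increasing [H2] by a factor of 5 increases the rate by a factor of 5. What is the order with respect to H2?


rate ∝ [H2]^n
5^n = 5 → n = 1
Order in H2: 1

1


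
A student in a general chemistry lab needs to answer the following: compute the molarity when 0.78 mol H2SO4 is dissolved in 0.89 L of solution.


M = n/V = 0.78/0.89 = 0.876 mol/L

0.876 M


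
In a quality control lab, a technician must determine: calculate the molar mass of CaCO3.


M(CaCO3) = 1×40.08 + 1×12.01 + 3×16.0
= 40.08 + 12.01 + 48.0
= 100.09 g/mol

100.09 g/mol


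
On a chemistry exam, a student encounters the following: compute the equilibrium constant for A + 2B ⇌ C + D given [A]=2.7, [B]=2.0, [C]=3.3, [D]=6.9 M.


Kc = [C][D]/([A][B]^2)
= (3.3^1 × 6.9^1)/(2.7^1 × 2.0^2)
= 22.77/10.8
= 2.108

2.108


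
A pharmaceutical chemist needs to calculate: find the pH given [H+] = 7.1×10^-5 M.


pH = -log10([H+]) = -log10(7.1×10^-5)
= 5 - log10(7.1)
= 5 - 0.85
= 4.15

4.15


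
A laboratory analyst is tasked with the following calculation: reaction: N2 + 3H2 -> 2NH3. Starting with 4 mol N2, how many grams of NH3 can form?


Mole ratio NH3:N2 = 2:1
n(NH3) = 4 × 2/1 = 8.000 mol
mass = 8.000 × 17.03 = 136.24 g

136.24 g


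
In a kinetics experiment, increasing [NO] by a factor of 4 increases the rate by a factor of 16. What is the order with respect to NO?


rate ∝ [NO]^n
4^n = 16 → n = 2
Order in NO: 2

2


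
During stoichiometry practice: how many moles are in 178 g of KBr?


M(KBr) = 119.0 g/mol
n = mass/M = 178/119.0 = 1.4958 mol

1.4958 mol


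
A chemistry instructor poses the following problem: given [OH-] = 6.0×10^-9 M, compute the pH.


pOH = -log10([OH-]) = -log10(6.0×10^-9)
= 9 - log10(6.0) = 8.22
pH = 14 - pOH = 14 - 8.22 = 5.78

5.78


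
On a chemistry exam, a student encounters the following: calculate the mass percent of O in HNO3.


M(HNO3) = 1×1.008 + 1×14.01 + 3×16.0 = 63.018 g/mol
Mass of O = 3 × 16.0 = 48.00 g/mol
% O = 48.00/63.018 × 100 = 76.17%

76.17%


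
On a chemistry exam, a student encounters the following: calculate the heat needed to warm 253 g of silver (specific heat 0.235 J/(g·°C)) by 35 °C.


q = mcΔT = 253 × 0.235 × 35
= 2080.93 J

2080.93 J


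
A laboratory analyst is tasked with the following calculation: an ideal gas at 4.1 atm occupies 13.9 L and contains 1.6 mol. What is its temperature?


PV = nRT  (R = 0.08206 L·atm/(mol·K))
T = PV/(nR) = 4.1×13.9/(1.6×0.08206)
= 56.99/0.131296
= 434.06 K

434.06 K


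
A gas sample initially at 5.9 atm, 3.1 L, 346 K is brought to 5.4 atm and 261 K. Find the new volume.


P1V1/T1 = P2V2/T2
V2 = P1V1T2/(T1P2)
= 5.9×3.1×261/(346×5.4)
= 2.555 L

2.555 L


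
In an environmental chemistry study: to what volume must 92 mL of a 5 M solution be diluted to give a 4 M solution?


C1V1 = C2V2
5 × 92 = 4 × V2
V2 = 460/4 = 115.0 mL

115.0 mL


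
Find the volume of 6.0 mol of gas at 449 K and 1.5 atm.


PV = nRT  (R = 0.08206 L·atm/(mol·K))
V = nRT/P = 6.0×0.08206×449/1.5
= 147.38 L

147.38 L


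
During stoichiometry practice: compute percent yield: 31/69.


% yield = actual/theoretical × 100
= 31/69 × 100
= 44.93%

44.93%


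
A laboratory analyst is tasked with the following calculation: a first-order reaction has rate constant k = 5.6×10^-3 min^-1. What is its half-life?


t½ = ln2/k = 0.693147/(5.6×10^-3 min^-1)
= 123.8 min

123.8 min


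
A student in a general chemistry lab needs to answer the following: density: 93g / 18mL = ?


ρ = mass/volume
= 93/18
= 5.167 g/mL

5.167 g/mL


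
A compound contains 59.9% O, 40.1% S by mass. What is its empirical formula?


Assume 100 g sample. Moles of each element:
  O: 59.9/16.0 = 3.744 mol
  S: 40.1/32.07 = 1.25 mol
Divide by smallest (1.25):
  O: 3.744/1.25 = 3.0
  S: 1.25/1.25 = 1.0
Empirical formula: SO3

SO3


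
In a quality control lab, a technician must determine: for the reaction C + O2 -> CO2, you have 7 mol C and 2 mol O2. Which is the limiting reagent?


Mole ratio available / coefficient:
  C: 7/1 = 7.000
  O2: 2/1 = 2.000
Smaller ratio is limiting.

O2


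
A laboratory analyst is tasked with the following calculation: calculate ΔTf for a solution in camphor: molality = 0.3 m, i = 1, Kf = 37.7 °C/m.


ΔTf = Kf × m × i
= 37.7 × 0.3 × 1
= 11.31 °C

11.31 °C


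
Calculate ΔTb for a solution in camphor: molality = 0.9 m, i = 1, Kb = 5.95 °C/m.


ΔTb = Kb × m × i
= 5.95 × 0.9 × 1
= 5.355 °C

5.355 °C


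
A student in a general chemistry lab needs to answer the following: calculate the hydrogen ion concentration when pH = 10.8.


[H+] = 10^(-pH) = 10^(-10.8)
= 1.58×10^-11 M

1.58×10^-11 M


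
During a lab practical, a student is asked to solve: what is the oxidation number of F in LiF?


F is always -1
Oxidation number: -1

-1


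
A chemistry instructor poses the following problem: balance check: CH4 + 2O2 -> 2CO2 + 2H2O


Equation: CH4 + 2O2 -> 2CO2 + 2H2O
Check atoms: C: 1≠2, H: 4=4, O: 4≠6
Not balanced

No, not balanced


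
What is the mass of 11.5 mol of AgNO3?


M(AgNO3) = 169.88 g/mol
mass = n × M = 11.5 × 169.88 = 1953.62 g

1953.62 g


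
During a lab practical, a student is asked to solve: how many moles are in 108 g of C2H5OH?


M(C2H5OH) = 46.07 g/mol
n = mass/M = 108/46.07 = 2.3443 mol

2.3443 mol


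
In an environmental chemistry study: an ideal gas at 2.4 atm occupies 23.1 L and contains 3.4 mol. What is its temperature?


PV = nRT  (R = 0.08206 L·atm/(mol·K))
T = PV/(nR) = 2.4×23.1/(3.4×0.08206)
= 55.44/0.279004
= 198.71 K

198.71 K


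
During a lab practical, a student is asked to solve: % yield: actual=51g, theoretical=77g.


% yield = actual/theoretical × 100
= 51/77 × 100
= 66.23%

66.23%


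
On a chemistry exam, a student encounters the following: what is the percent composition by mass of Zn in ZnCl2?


M(ZnCl2) = 1×65.38 + 2×35.45 = 136.28 g/mol
Mass of Zn = 1 × 65.38 = 65.38 g/mol
% Zn = 65.38/136.28 × 100 = 47.97%

47.97%


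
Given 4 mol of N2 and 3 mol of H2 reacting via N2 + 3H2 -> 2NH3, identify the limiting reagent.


Mole ratio available / coefficient:
  N2: 4/1 = 4.000
  H2: 3/3 = 1.000
Smaller ratio is limiting.

H2


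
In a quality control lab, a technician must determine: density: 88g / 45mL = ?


ρ = mass/volume
= 88/45
= 1.956 g/mL

1.956 g/mL


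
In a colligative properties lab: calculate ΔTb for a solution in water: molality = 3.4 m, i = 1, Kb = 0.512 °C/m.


ΔTb = Kb × m × i
= 0.512 × 3.4 × 1
= 1.7408 °C

1.7408 °C


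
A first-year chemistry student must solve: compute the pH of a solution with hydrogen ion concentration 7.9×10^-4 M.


pH = -log10([H+]) = -log10(7.9×10^-4)
= 4 - log10(7.9)
= 4 - 0.9
= 3.1

3.1


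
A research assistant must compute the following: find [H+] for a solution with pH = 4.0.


[H+] = 10^(-pH) = 10^(-4.0)
= 1.0×10^-4 M

1.0×10^-4 M


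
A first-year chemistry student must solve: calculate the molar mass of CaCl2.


M(CaCl2) = 1×40.08 + 2×35.45
= 40.08 + 70.9
= 110.98 g/mol

110.98 g/mol


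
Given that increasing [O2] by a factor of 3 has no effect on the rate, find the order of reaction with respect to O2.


rate ∝ [O2]^n
rate ∝ [O2]^0
Order in O2: 0

0


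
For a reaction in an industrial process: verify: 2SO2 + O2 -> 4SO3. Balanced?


Equation: 2SO2 + O2 -> 4SO3
Check atoms: O: 6≠12, S: 2≠4
Not balanced

No, not balanced


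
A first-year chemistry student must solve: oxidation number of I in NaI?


halide: -1
Oxidation number: -1

-1


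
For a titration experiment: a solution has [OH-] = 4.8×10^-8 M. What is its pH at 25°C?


pOH = -log10([OH-]) = -log10(4.8×10^-8)
= 8 - log10(4.8) = 7.32
pH = 14 - pOH = 14 - 7.32 = 6.68

6.68


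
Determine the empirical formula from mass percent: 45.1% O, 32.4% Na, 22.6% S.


Assume 100 g sample. Moles of each element:
  O: 45.1/16.0 = 2.819 mol
  Na: 32.4/22.99 = 1.409 mol
  S: 22.6/32.07 = 0.705 mol
Divide by smallest (0.705):
  O: 2.819/0.705 = 4.0
  Na: 1.409/0.705 = 2.0
  S: 0.705/0.705 = 1.0
Empirical formula: Na2SO4

Na2SO4


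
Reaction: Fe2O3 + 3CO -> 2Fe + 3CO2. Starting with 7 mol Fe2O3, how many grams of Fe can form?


Mole ratio Fe:Fe2O3 = 2:1
n(Fe) = 7 × 2/1 = 14.000 mol
mass = 14.000 × 55.85 = 781.9 g

781.9 g


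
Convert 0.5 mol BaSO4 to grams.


M(BaSO4) = 233.4 g/mol
mass = n × M = 0.5 × 233.4 = 116.70 g

116.70 g


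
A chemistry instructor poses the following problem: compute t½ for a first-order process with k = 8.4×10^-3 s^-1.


t½ = ln2/k = 0.693147/(8.4×10^-3 s^-1)
= 82.52 s

82.52 s


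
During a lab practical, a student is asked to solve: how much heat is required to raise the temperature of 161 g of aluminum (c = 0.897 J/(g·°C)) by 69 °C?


q = mcΔT = 161 × 0.897 × 69
= 9964.77 J

9964.77 J


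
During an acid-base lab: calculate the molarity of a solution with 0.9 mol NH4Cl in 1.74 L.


M = n/V = 0.9/1.74 = 0.517 mol/L

0.517 M


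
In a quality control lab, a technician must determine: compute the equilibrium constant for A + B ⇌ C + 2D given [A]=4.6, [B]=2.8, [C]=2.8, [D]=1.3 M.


Kc = [C][D]^2/([A][B])
= (2.8^1 × 1.3^2)/(4.6^1 × 2.8^1)
= 4.732/12.88
= 0.3674

0.3674


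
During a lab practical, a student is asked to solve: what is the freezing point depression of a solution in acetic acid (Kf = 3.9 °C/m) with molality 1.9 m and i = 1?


ΔTf = Kf × m × i
= 3.9 × 1.9 × 1
= 7.41 °C

7.41 °C


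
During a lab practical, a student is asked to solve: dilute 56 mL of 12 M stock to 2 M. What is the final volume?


C1V1 = C2V2
12 × 56 = 2 × V2
V2 = 672/2 = 336.0 mL

336.0 mL


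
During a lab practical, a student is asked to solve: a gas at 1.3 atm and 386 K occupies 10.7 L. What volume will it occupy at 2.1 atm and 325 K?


P1V1/T1 = P2V2/T2
V2 = P1V1T2/(T1P2)
= 1.3×10.7×325/(386×2.1)
= 5.577 L

5.577 L


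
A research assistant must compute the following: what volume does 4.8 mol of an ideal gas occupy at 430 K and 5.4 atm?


PV = nRT  (R = 0.08206 L·atm/(mol·K))
V = nRT/P = 4.8×0.08206×430/5.4
= 31.365 L

31.365 L


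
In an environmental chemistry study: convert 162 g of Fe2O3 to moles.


M(Fe2O3) = 159.7 g/mol
n = mass/M = 162/159.7 = 1.0144 mol

1.0144 mol


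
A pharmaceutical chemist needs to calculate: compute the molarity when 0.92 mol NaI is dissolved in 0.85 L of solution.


M = n/V = 0.92/0.85 = 1.082 mol/L

1.082 M


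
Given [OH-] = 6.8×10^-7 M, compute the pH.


pOH = -log10([OH-]) = -log10(6.8×10^-7)
= 7 - log10(6.8) = 6.17
pH = 14 - pOH = 14 - 6.17 = 7.83

7.83


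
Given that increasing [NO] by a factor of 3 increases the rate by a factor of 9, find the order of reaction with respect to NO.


rate ∝ [NO]^n
3^n = 9 → n = 2
Order in NO: 2

2


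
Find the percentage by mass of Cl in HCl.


M(HCl) = 1×1.008 + 1×35.45 = 36.458 g/mol
Mass of Cl = 1 × 35.45 = 35.45 g/mol
% Cl = 35.45/36.458 × 100 = 97.24%

97.24%


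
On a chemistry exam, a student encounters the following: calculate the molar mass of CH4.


M(CH4) = 1×12.01 + 4×1.008
= 12.01 + 4.03
= 16.04 g/mol

16.04 g/mol


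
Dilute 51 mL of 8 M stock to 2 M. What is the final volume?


C1V1 = C2V2
8 × 51 = 2 × V2
V2 = 408/2 = 204.0 mL

204.0 mL


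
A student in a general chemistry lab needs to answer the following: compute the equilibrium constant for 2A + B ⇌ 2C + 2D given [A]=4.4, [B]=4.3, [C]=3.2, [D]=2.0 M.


Kc = [C]^2[D]^2/([A]^2[B])
= (3.2^2 × 2.0^2)/(4.4^2 × 4.3^1)
= 40.96/83.248
= 0.4920

0.4920


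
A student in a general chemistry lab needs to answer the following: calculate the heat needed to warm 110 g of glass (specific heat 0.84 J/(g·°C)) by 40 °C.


q = mcΔT = 110 × 0.84 × 40
= 3696.00 J

3696.00 J


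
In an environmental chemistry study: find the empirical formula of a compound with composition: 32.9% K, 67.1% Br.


Assume 100 g sample. Moles of each element:
  K: 32.9/39.1 = 0.841 mol
  Br: 67.1/79.9 = 0.84 mol
Divide by smallest (0.84):
  K: 0.841/0.84 = 1.0
  Br: 0.84/0.84 = 1.0
Empirical formula: KBr

KBr


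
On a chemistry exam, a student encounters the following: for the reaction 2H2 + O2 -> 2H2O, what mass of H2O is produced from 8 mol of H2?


Mole ratio H2O:H2 = 2:2
n(H2O) = 8 × 2/2 = 8.000 mol
mass = 8.000 × 18.02 = 144.16 g

144.16 g


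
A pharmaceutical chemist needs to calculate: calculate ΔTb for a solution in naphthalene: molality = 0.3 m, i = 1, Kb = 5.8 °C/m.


ΔTb = Kb × m × i
= 5.8 × 0.3 × 1
= 1.74 °C

1.74 °C


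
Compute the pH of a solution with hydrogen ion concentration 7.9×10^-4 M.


pH = -log10([H+]) = -log10(7.9×10^-4)
= 4 - log10(7.9)
= 4 - 0.9
= 3.1

3.1


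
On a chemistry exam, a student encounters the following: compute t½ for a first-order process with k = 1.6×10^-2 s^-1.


t½ = ln2/k = 0.693147/(1.6×10^-2 s^-1)
= 43.32 s

43.32 s


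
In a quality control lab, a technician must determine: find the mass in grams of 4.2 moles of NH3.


M(NH3) = 17.03 g/mol
mass = n × M = 4.2 × 17.03 = 71.53 g

71.53 g


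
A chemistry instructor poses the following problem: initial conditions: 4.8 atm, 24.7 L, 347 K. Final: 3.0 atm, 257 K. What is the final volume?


P1V1/T1 = P2V2/T2
V2 = P1V1T2/(T1P2)
= 4.8×24.7×257/(347×3.0)
= 29.27 L

29.27 L


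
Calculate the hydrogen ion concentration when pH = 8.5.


[H+] = 10^(-pH) = 10^(-8.5)
= 3.16×10^-9 M

3.16×10^-9 M


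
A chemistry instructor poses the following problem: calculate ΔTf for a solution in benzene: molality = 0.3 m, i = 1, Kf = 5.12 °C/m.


ΔTf = Kf × m × i
= 5.12 × 0.3 × 1
= 1.536 °C

1.536 °C


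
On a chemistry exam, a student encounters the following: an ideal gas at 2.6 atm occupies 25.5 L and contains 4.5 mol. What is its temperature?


PV = nRT  (R = 0.08206 L·atm/(mol·K))
T = PV/(nR) = 2.6×25.5/(4.5×0.08206)
= 66.30/0.369270
= 179.54 K

179.54 K


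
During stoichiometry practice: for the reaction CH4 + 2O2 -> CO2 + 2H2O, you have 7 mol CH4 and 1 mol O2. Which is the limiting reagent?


Mole ratio available / coefficient:
  CH4: 7/1 = 7.000
  O2: 1/2 = 0.500
Smaller ratio is limiting.

O2


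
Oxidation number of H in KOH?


H is +1 with nonmetals
Oxidation number: +1

+1


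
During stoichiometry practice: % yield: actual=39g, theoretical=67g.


% yield = actual/theoretical × 100
= 39/67 × 100
= 58.21%

58.21%


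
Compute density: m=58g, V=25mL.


ρ = mass/volume
= 58/25
= 2.32 g/mL

2.32 g/mL


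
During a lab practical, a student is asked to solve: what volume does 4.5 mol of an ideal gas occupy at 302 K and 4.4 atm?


PV = nRT  (R = 0.08206 L·atm/(mol·K))
V = nRT/P = 4.5×0.08206×302/4.4
= 25.345 L

25.345 L


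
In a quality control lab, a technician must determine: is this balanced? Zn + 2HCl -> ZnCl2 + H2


Equation: Zn + 2HCl -> ZnCl2 + H2
Check atoms: Cl: 2=2, H: 2=2, Zn: 1=1
Balanced

Yes, balanced


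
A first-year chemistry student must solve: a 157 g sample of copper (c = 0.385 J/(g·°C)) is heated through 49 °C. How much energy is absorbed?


q = mcΔT = 157 × 0.385 × 49
= 2961.81 J

2961.81 J


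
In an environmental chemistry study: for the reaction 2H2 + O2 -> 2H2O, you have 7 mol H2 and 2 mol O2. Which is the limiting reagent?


Mole ratio available / coefficient:
  H2: 7/2 = 3.500
  O2: 2/1 = 2.000
Smaller ratio is limiting.

O2


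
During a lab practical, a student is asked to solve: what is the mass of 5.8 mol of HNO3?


M(HNO3) = 63.02 g/mol
mass = n × M = 5.8 × 63.02 = 365.52 g

365.52 g


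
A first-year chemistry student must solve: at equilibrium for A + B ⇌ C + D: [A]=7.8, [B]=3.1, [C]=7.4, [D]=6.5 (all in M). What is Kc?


Kc = [C][D]/([A][B])
= (7.4^1 × 6.5^1)/(7.8^1 × 3.1^1)
= 48.1/24.18
= 1.989

1.989


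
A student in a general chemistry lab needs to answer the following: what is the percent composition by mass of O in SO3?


M(SO3) = 1×32.07 + 3×16.0 = 80.07 g/mol
Mass of O = 3 × 16.0 = 48.00 g/mol
% O = 48.00/80.07 × 100 = 59.95%

59.95%


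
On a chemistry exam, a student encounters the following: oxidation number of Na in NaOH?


Group 1 metal: +1
Oxidation number: +1

+1


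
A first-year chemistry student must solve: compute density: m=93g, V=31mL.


ρ = mass/volume
= 93/31
= 3.0 g/mL

3.0 g/mL


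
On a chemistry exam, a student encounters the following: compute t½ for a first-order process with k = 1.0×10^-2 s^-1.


t½ = ln2/k = 0.693147/(1.0×10^-2 s^-1)
= 69.31 s

69.31 s
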